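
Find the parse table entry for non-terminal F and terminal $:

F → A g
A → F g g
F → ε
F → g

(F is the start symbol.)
To find M[F, $], we find productions for F where $ is in the predict set (PREDICT(N → α) = (FIRST(α) \ {ε}) ∪ (FOLLOW(N) if α ⇒* ε)).

Relevant sets:
  FIRST(A) = { 'g' }
  FOLLOW(F) = { $, 'g' }

F → A g: PREDICT = { 'g' }
F → ε: PREDICT = { $, 'g' }
  $ is in predict set, so this production goes in M[F, $]
F → g: PREDICT = { 'g' }

M[F, $] = F → ε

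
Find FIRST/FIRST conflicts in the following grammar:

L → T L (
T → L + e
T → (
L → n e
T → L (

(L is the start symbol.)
Yes. L → T L '(' / L → n e on { 'n' }; T → L '+' e / T → '(' on { '(' }; T → L '+' e / T → L '(' on { '(', 'n' }; T → '(' / T → L '(' on { '(' }

A FIRST/FIRST conflict occurs when two productions N → α and N → β for the same non-terminal have FIRST(α) ∩ FIRST(β) ≠ ∅ (with ε ∈ FIRST of a nullable right-hand side, so two nullable alternatives also conflict).

FIRST sets of the non-terminals at (or reachable through a nullable prefix from) the front of some alternative:
  FIRST(T) = { '(', 'n' }
  FIRST(L) = { '(', 'n' }

Productions for L:
  L → T L (: FIRST = { '(', 'n' }
  L → n e: FIRST = { 'n' }
Productions for T:
  T → L + e: FIRST = { '(', 'n' }
  T → (: FIRST = { '(' }
  T → L (: FIRST = { '(', 'n' }

Conflict for L: L → T L ( and L → n e
  Overlap: { 'n' }
Conflict for T: T → L + e and T → (
  Overlap: { '(' }
Conflict for T: T → L + e and T → L (
  Overlap: { '(', 'n' }
Conflict for T: T → ( and T → L (
  Overlap: { '(' }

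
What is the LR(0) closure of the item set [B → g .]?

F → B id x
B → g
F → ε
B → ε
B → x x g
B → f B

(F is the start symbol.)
{ [B → g .] }

To compute CLOSURE, for each item [A → α.Bβ] where B is a non-terminal, add [B → .γ] for all productions B → γ; repeat for the newly added items until nothing changes.

Start with: [B → g .]
The dot is at the end, so nothing is added.

CLOSURE = { [B → g .] }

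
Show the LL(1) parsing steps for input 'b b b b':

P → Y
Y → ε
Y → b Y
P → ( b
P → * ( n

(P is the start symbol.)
LL(1) parsing maintains a stack (initially the start symbol over $) and the input. At each step: if the stack top is a terminal, match it against the current input token; if it is a non-terminal N, replace it with the RHS of M[N, lookahead] (the unique production whose predict set contains the lookahead).

Stack is shown with the top on the left.

Stack  Input      Action
------------------------
P $    b b b b $  output P → Y
Y $    b b b b $  output Y → b Y
b Y $  b b b b $  match 'b'
Y $    b b b $    output Y → b Y
b Y $  b b b $    match 'b'
Y $    b b $      output Y → b Y
b Y $  b b $      match 'b'
Y $    b $        output Y → b Y
b Y $  b $        match 'b'
Y $    $          output Y → ε
$      $          accept

The string is accepted.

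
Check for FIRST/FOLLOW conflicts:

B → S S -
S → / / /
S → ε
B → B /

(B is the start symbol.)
Yes. S → '/' '/' '/' with FOLLOW(S) on { '/' }

A FIRST/FOLLOW conflict occurs when a non-terminal N has a nullable alternative N → β (β ⇒* ε) and another alternative N → α with FIRST(α) ∩ FOLLOW(N) ≠ ∅: on such a lookahead the parser cannot decide between expanding α and letting N vanish via β.

Nullable non-terminals: S.

S: nullable alternative(s) S → ε; FOLLOW(S) = { '-', '/' }
  S → / / /: FIRST \ {ε} = { '/' } — overlaps FOLLOW(S) on { '/' }: CONFLICT
  S → ε: FIRST \ {ε} = { } — this is the only nullable alternative, skip

B has no nullable alternative, so no FIRST/FOLLOW check is needed there.

So the grammar has 1 FIRST/FOLLOW conflict (marked CONFLICT above).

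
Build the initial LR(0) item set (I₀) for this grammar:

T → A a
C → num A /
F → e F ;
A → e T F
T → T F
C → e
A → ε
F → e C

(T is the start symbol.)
{ [A → . e T F], [A → .], [T → . A a], [T → . T F], [T' → . T] }

First, augment the grammar with T' → T
I₀ = CLOSURE({ [T' → . T] }):
  [T' → . T] has the dot before T: add [T → . A a], [T → . T F]
  [T → . A a] has the dot before A: add [A → . e T F], [A → .]
No further items can be added.

I₀ = { [A → . e T F], [A → .], [T → . A a], [T → . T F], [T' → . T] }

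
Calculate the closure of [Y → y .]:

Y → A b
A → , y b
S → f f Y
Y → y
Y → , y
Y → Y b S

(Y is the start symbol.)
To compute CLOSURE, for each item [A → α.Bβ] where B is a non-terminal, add [B → .γ] for all productions B → γ; repeat for the newly added items until nothing changes.

Start with: [Y → y .]
The dot is at the end, so nothing is added.

CLOSURE = { [Y → y .] }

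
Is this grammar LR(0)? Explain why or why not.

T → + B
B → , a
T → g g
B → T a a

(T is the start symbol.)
Yes, the grammar is LR(0)

Augment with T' → T and build the canonical LR(0) collection (I0 = CLOSURE({[T' → . T]}), then GOTO on every symbol after a dot until no new states appear). It has 11 states:
  I0: { [T → . + B], [T → . g g], [T' → . T] }  — shift
  I1: { [B → . , a], [B → . T a a], [T → + . B], [T → . + B], [T → . g g] }  — shift
  I2: { [T' → T .] }  — accept
  I3: { [T → g . g] }  — shift
  I4: { [T → g g .] }  — reduce
  I5: { [B → , . a] }  — shift
  I6: { [T → + B .] }  — reduce
  I7: { [B → T . a a] }  — shift
  I8: { [B → T a . a] }  — shift
  I9: { [B → T a a .] }  — reduce
  I10: { [B → , a .] }  — reduce

Every state is either a pure shift/goto state or contains exactly one complete item and nothing to shift — no conflicts. The grammar is LR(0).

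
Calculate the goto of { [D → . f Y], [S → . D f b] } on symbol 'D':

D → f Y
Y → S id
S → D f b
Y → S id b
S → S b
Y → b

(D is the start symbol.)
{ [S → D . f b] }

GOTO(I, 'D') = CLOSURE({ [A → αX.β] : [A → α.Xβ] ∈ I, X = 'D' })

Items with dot before 'D', with the dot advanced:
  [S → . D f b] → [S → D . f b]
Closure adds nothing (no advanced item has the dot before a non-terminal).

GOTO = { [S → D . f b] }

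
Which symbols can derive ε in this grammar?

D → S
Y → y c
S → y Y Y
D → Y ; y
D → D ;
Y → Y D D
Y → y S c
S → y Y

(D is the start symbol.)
A non-terminal is nullable if it can derive ε (the empty string): either it has an ε-production, or it has a production whose right-hand side consists entirely of nullable non-terminals.

There are no ε-productions, so no non-terminal can derive ε.
No non-terminals are nullable.

Answer: None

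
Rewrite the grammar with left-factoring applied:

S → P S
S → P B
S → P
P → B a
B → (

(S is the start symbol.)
S → P S'
S' → S
S' → B
S' → ε
P → B a
B → (

Left-factoring transforms A → αβ₁ | αβ₂ into A → αA' and A' → β₁ | β₂
(α is the longest common prefix among the alternatives). Repeat until
no nonterminal has two alternatives with a common prefix.

Round 1: S has alternatives sharing prefix 'P'. Introduce S': S → P S'
  Add: S' → S
  Add: S' → B
  Add: S' → ε

No remaining common prefixes — done.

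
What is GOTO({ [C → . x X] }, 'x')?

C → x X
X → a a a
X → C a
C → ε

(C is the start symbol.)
GOTO(I, 'x') = CLOSURE({ [A → αX.β] : [A → α.Xβ] ∈ I, X = 'x' })

Items with dot before 'x', with the dot advanced:
  [C → . x X] → [C → x . X]
Closure of the advanced items:
  [C → x . X] has the dot before X: add [X → . a a a], [X → . C a]
  [X → . C a] has the dot before C: add [C → . x X], [C → .]

GOTO = { [C → . x X], [C → .], [C → x . X], [X → . C a], [X → . a a a] }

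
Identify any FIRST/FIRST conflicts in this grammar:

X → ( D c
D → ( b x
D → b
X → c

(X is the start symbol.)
No FIRST/FIRST conflicts.

A FIRST/FIRST conflict occurs when two productions N → α and N → β for the same non-terminal have FIRST(α) ∩ FIRST(β) ≠ ∅ (with ε ∈ FIRST of a nullable right-hand side, so two nullable alternatives also conflict).

Productions for X:
  X → ( D c: FIRST = { '(' }
  X → c: FIRST = { 'c' }
Productions for D:
  D → ( b x: FIRST = { '(' }
  D → b: FIRST = { 'b' }

All alternatives of each non-terminal have pairwise disjoint FIRST sets.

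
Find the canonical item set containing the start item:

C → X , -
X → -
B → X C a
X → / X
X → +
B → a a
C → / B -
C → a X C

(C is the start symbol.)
First, augment the grammar with C' → C
I₀ = CLOSURE({ [C' → . C] }):
  [C' → . C] has the dot before C: add [C → . X , -], [C → . / B -], [C → . a X C]
  [C → . X , -] has the dot before X: add [X → . -], [X → . / X], [X → . +]
No further items can be added.

I₀ = { [C → . / B -], [C → . X , -], [C → . a X C], [C' → . C], [X → . +], [X → . -], [X → . / X] }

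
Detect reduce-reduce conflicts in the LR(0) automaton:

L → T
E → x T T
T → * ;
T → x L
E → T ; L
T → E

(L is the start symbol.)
A reduce-reduce conflict occurs when an LR(0) state has two complete items [A → α .] and [B → β .] — both call for a reduction, and with no lookahead the parser cannot choose between them.

Augment with L' → L and build the canonical LR(0) collection (I0 = CLOSURE({[L' → . L]}), then GOTO on every symbol after a dot until no new states appear). It has 12 states:
  I0: { [E → . T ; L], [E → . x T T], [L → . T], [L' → . L], [T → . * ;], [T → . E], [T → . x L] }  — shift
  I1: { [T → * . ;] }  — shift
  I2: { [T → E .] }  — reduce
  I3: { [L' → L .] }  — accept
  I4: { [E → T . ; L], [L → T .] }  — shift, reduce
  I5: { [E → . T ; L], [E → . x T T], [E → x . T T], [L → . T], [T → . * ;], [T → . E], [T → . x L], [T → x . L] }  — shift
  I6: { [T → x L .] }  — reduce
  I7: { [E → . T ; L], [E → . x T T], [E → T . ; L], [E → x T . T], [L → T .], [T → . * ;], [T → . E], [T → . x L] }  — shift, reduce
  I8: { [E → . T ; L], [E → . x T T], [E → T ; . L], [L → . T], [T → . * ;], [T → . E], [T → . x L] }  — shift
  I9: { [E → T . ; L], [E → x T T .] }  — shift, reduce
  I10: { [E → T ; L .] }  — reduce
  I11: { [T → * ; .] }  — reduce

No state contains more than one complete item.

Answer: No reduce-reduce conflicts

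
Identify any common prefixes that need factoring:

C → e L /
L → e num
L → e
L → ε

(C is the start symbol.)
Left-factoring is needed when two productions for the same non-terminal
share a common prefix on the right-hand side.

Productions for L:
  L → e num
  L → e
  L → ε

Found common prefix 'e' in productions for L

Answer: Yes, L has productions with common prefix 'e'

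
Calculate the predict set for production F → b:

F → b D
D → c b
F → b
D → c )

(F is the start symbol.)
PREDICT(F → b) = (FIRST(RHS) \ {ε}) ∪ (FOLLOW(F) if ε ∈ FIRST(RHS), i.e. RHS ⇒* ε)
FIRST(b) = { 'b' }
ε ∉ FIRST(b), so FOLLOW(F) is not added.
PREDICT(F → b) = { 'b' }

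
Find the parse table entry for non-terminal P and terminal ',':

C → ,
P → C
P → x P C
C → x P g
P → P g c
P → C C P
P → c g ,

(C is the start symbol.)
P → C, P → P g c, P → C C P

To find M[P, ','], we find productions for P where ',' is in the predict set (PREDICT(N → α) = (FIRST(α) \ {ε}) ∪ (FOLLOW(N) if α ⇒* ε)).

Relevant sets:
  FIRST(C) = { ',', 'x' }
  FIRST(P) = { ',', 'c', 'x' }

P → C: PREDICT = { ',', 'x' }
  ',' is in predict set, so this production goes in M[P, ',']
P → x P C: PREDICT = { 'x' }
P → P g c: PREDICT = { ',', 'c', 'x' }
  ',' is in predict set, so this production goes in M[P, ',']
P → C C P: PREDICT = { ',', 'x' }
  ',' is in predict set, so this production goes in M[P, ',']
P → c g ,: PREDICT = { 'c' }

M[P, ','] = P → C, P → P g c, P → C C P  (a multiply-defined cell — the grammar is not LL(1))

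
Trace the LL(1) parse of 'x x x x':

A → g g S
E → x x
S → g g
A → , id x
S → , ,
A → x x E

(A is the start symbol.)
LL(1) parsing maintains a stack (initially the start symbol over $) and the input. At each step: if the stack top is a terminal, match it against the current input token; if it is a non-terminal N, replace it with the RHS of M[N, lookahead] (the unique production whose predict set contains the lookahead).

Stack is shown with the top on the left.

Stack    Input      Action
--------------------------
A $      x x x x $  output A → x x E
x x E $  x x x x $  match 'x'
x E $    x x x $    match 'x'
E $      x x $      output E → x x
x x $    x x $      match 'x'
x $      x $        match 'x'
$        $          accept

The string is accepted.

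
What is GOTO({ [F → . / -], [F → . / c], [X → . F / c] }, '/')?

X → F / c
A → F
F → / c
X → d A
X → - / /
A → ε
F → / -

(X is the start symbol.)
GOTO(I, '/') = CLOSURE({ [A → αX.β] : [A → α.Xβ] ∈ I, X = '/' })

Items with dot before '/', with the dot advanced:
  [F → . / -] → [F → / . -]
  [F → . / c] → [F → / . c]
Closure adds nothing (no advanced item has the dot before a non-terminal).

GOTO = { [F → / . -], [F → / . c] }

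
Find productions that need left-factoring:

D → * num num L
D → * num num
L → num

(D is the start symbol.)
Yes, D has productions with common prefix '* num num'

Left-factoring is needed when two productions for the same non-terminal
share a common prefix on the right-hand side.

Productions for D:
  D → * num num L
  D → * num num

Found common prefix '* num num' in productions for D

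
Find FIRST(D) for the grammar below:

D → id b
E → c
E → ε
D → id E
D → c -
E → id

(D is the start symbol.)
To compute FIRST(D), examine every production with D on the left-hand side, reading each right-hand side left to right until a non-nullable symbol is reached.

From D → id b:
  - id is a terminal: add 'id' and stop
From D → id E:
  - id is a terminal: add 'id' and stop
From D → c -:
  - c is a terminal: add 'c' and stop

Collecting: FIRST(D) = { 'c', 'id' }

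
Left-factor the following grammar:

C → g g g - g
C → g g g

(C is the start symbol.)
C → g g g C'
C' → - g
C' → ε

Left-factoring transforms A → αβ₁ | αβ₂ into A → αA' and A' → β₁ | β₂
(α is the longest common prefix among the alternatives). Repeat until
no nonterminal has two alternatives with a common prefix.

Round 1: C has alternatives sharing prefix 'g g g'. Introduce C': C → g g g C'
  Add: C' → - g
  Add: C' → ε

No remaining common prefixes — done.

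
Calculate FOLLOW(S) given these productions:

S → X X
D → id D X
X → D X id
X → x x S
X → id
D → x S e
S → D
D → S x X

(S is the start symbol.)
To compute FOLLOW(S), find every occurrence of S on a right-hand side N → α S β: add FIRST(β) \ {ε}, and if β is empty or nullable also add FOLLOW(N). Iterate to a fixed point.

S is the start symbol, so $ ∈ FOLLOW(S).
In X → x x S: S is at the end, add FOLLOW(X)
In D → x S e: S is followed by e, add FIRST(e) \ {ε} = { 'e' }
In D → S x X: S is followed by x X, add FIRST(x X) \ {ε} = { 'x' }

The FOLLOW sets referred to above (computed the same way, to a fixed point):
  FOLLOW(X) = { $, 'e', 'id', 'x' }

Taking the union: FOLLOW(S) = { $, 'e', 'id', 'x' }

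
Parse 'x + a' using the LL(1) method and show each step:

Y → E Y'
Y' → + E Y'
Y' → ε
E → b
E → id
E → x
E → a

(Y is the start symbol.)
LL(1) parsing maintains a stack (initially the start symbol over $) and the input. At each step: if the stack top is a terminal, match it against the current input token; if it is a non-terminal N, replace it with the RHS of M[N, lookahead] (the unique production whose predict set contains the lookahead).

Stack is shown with the top on the left.

Stack     Input    Action
-------------------------
Y $       x + a $  output Y → E Y'
E Y' $    x + a $  output E → x
x Y' $    x + a $  match 'x'
Y' $      + a $    output Y' → + E Y'
+ E Y' $  + a $    match '+'
E Y' $    a $      output E → a
a Y' $    a $      match 'a'
Y' $      $        output Y' → ε
$         $        accept

The string is accepted.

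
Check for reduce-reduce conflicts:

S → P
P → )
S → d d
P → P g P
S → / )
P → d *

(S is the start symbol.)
No reduce-reduce conflicts

Augment with S' → S and build the canonical LR(0) collection (I0 = CLOSURE({[S' → . S]}), then GOTO on every symbol after a dot until no new states appear). It has 12 states:
  I0: { [P → . )], [P → . P g P], [P → . d *], [S → . / )], [S → . P], [S → . d d], [S' → . S] }  — shift
  I1: { [P → ) .] }  — reduce
  I2: { [S → / . )] }  — shift
  I3: { [P → P . g P], [S → P .] }  — shift, reduce
  I4: { [S' → S .] }  — accept
  I5: { [P → d . *], [S → d . d] }  — shift
  I6: { [P → d * .] }  — reduce
  I7: { [S → d d .] }  — reduce
  I8: { [P → . )], [P → . P g P], [P → . d *], [P → P g . P] }  — shift
  I9: { [P → P . g P], [P → P g P .] }  — shift, reduce
  I10: { [P → d . *] }  — shift
  I11: { [S → / ) .] }  — reduce

No state contains more than one complete item.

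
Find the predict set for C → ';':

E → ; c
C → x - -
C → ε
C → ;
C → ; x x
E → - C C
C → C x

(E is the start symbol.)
{ ';' }

PREDICT(C → ';') = (FIRST(RHS) \ {ε}) ∪ (FOLLOW(C) if ε ∈ FIRST(RHS), i.e. RHS ⇒* ε)
FIRST(';') = { ';' }
ε ∉ FIRST(';'), so FOLLOW(C) is not added.
PREDICT(C → ';') = { ';' }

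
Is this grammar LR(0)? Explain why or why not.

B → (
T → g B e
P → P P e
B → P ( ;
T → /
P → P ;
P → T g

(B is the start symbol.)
Augment with B' → B and build the canonical LR(0) collection (I0 = CLOSURE({[B' → . B]}), then GOTO on every symbol after a dot until no new states appear). It has 15 states:
  I0: { [B → . (], [B → . P ( ;], [B' → . B], [P → . P ;], [P → . P P e], [P → . T g], [T → . /], [T → . g B e] }  — shift
  I1: { [B → ( .] }  — reduce
  I2: { [T → / .] }  — reduce
  I3: { [B' → B .] }  — accept
  I4: { [B → P . ( ;], [P → . P ;], [P → . P P e], [P → . T g], [P → P . ;], [P → P . P e], [T → . /], [T → . g B e] }  — shift
  I5: { [P → T . g] }  — shift
  I6: { [B → . (], [B → . P ( ;], [P → . P ;], [P → . P P e], [P → . T g], [T → . /], [T → . g B e], [T → g . B e] }  — shift
  I7: { [T → g B . e] }  — shift
  I8: { [T → g B e .] }  — reduce
  I9: { [P → T g .] }  — reduce
  I10: { [B → P ( . ;] }  — shift
  I11: { [P → P ; .] }  — reduce
  I12: { [P → . P ;], [P → . P P e], [P → . T g], [P → P . ;], [P → P . P e], [P → P P . e], [T → . /], [T → . g B e] }  — shift
  I13: { [P → P P e .] }  — reduce
  I14: { [B → P ( ; .] }  — reduce

Every state is either a pure shift/goto state or contains exactly one complete item and nothing to shift — no conflicts. The grammar is LR(0).

Answer: Yes, the grammar is LR(0)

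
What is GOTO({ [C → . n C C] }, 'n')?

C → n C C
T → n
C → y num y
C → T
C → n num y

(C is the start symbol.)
GOTO(I, 'n') = CLOSURE({ [A → αX.β] : [A → α.Xβ] ∈ I, X = 'n' })

Items with dot before 'n', with the dot advanced:
  [C → . n C C] → [C → n . C C]
Closure of the advanced items:
  [C → n . C C] has the dot before C: add [C → . n C C], [C → . y num y], [C → . T], [C → . n num y]
  [C → . T] has the dot before T: add [T → . n]

GOTO = { [C → . T], [C → . n C C], [C → . n num y], [C → . y num y], [C → n . C C], [T → . n] }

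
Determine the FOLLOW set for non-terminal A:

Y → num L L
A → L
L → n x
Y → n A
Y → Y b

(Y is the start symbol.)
To compute FOLLOW(A), find every occurrence of A on a right-hand side N → α A β: add FIRST(β) \ {ε}, and if β is empty or nullable also add FOLLOW(N). Iterate to a fixed point.

In Y → n A: A is at the end, add FOLLOW(Y)

The FOLLOW sets referred to above (computed the same way, to a fixed point):
  FOLLOW(Y) = { $, 'b' }

Taking the union: FOLLOW(A) = { $, 'b' }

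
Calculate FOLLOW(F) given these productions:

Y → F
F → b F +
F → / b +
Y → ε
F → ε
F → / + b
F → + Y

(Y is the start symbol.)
{ $, '+' }

To compute FOLLOW(F), find every occurrence of F on a right-hand side N → α F β: add FIRST(β) \ {ε}, and if β is empty or nullable also add FOLLOW(N). Iterate to a fixed point.

In Y → F: F is at the end, add FOLLOW(Y)
In F → b F +: F is followed by '+', add FIRST('+') \ {ε} = { '+' }

The FOLLOW sets referred to above (computed the same way, to a fixed point):
  FOLLOW(Y) = { $, '+' }

Taking the union: FOLLOW(F) = { $, '+' }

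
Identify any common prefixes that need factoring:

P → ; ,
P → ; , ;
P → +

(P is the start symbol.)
Left-factoring is needed when two productions for the same non-terminal
share a common prefix on the right-hand side.

Productions for P:
  P → ; ,
  P → ; , ;
  P → +

Found common prefix '; ,' in productions for P

Answer: Yes, P has productions with common prefix '; ,'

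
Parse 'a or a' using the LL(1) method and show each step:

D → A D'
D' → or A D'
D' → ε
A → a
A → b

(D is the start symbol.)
Stack is shown with the top on the left.

Stack      Input     Action
---------------------------
D $        a or a $  output D → A D'
A D' $     a or a $  output A → a
a D' $     a or a $  match 'a'
D' $       or a $    output D' → or A D'
or A D' $  or a $    match 'or'
A D' $     a $       output A → a
a D' $     a $       match 'a'
D' $       $         output D' → ε
$          $         accept

The string is accepted.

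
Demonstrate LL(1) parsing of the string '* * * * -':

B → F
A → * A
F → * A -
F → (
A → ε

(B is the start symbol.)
LL(1) parsing maintains a stack (initially the start symbol over $) and the input. At each step: if the stack top is a terminal, match it against the current input token; if it is a non-terminal N, replace it with the RHS of M[N, lookahead] (the unique production whose predict set contains the lookahead).

Stack is shown with the top on the left.

Stack    Input        Action
----------------------------
B $      * * * * - $  output B → F
F $      * * * * - $  output F → * A -
* A - $  * * * * - $  match '*'
A - $    * * * - $    output A → * A
* A - $  * * * - $    match '*'
A - $    * * - $      output A → * A
* A - $  * * - $      match '*'
A - $    * - $        output A → * A
* A - $  * - $        match '*'
A - $    - $          output A → ε
- $      - $          match '-'
$        $            accept

The string is accepted.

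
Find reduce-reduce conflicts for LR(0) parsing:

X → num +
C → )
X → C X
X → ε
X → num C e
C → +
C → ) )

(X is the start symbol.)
Yes — I6: [C → + .] vs [X → num + .]

A reduce-reduce conflict occurs when an LR(0) state has two complete items [A → α .] and [B → β .] — both call for a reduction, and with no lookahead the parser cannot choose between them.

Augment with X' → X and build the canonical LR(0) collection (I0 = CLOSURE({[X' → . X]}), then GOTO on every symbol after a dot until no new states appear). It has 11 states:
  I0: { [C → . ) )], [C → . )], [C → . +], [X → . C X], [X → . num +], [X → . num C e], [X → .], [X' → . X] }  — shift, reduce
  I1: { [C → ) . )], [C → ) .] }  — shift, reduce
  I2: { [C → + .] }  — reduce
  I3: { [C → . ) )], [C → . )], [C → . +], [X → . C X], [X → . num +], [X → . num C e], [X → .], [X → C . X] }  — shift, reduce
  I4: { [X' → X .] }  — accept
  I5: { [C → . ) )], [C → . )], [C → . +], [X → num . +], [X → num . C e] }  — shift
  I6: { [C → + .], [X → num + .] }  — 2 reduces
  I7: { [X → num C . e] }  — shift
  I8: { [X → num C e .] }  — reduce
  I9: { [X → C X .] }  — reduce
  I10: { [C → ) ) .] }  — reduce

I6 contains complete items [C → + .], [X → num + .] — reduce-reduce conflict.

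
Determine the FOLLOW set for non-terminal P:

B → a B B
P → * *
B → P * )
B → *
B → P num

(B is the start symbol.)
In B → P * ): P is followed by '*' ')', add FIRST('*' ')') \ {ε} = { '*' }
In B → P num: P is followed by num, add FIRST(num) \ {ε} = { 'num' }

Taking the union: FOLLOW(P) = { '*', 'num' }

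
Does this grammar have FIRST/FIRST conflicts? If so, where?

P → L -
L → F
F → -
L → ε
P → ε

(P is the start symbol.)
FIRST sets of the non-terminals at (or reachable through a nullable prefix from) the front of some alternative:
  FIRST(L) = { '-', ε }
  FIRST(F) = { '-' }

Productions for P:
  P → L -: FIRST = { '-' }
  P → ε: FIRST = { ε }
Productions for L:
  L → F: FIRST = { '-' }
  L → ε: FIRST = { ε }
F has only one production, so no FIRST/FIRST conflict is possible there.

All alternatives of each non-terminal have pairwise disjoint FIRST sets.

Answer: No FIRST/FIRST conflicts.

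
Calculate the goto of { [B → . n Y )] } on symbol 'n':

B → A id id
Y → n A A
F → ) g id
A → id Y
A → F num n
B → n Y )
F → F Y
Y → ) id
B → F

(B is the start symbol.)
{ [B → n . Y )], [Y → . ) id], [Y → . n A A] }

GOTO(I, 'n') = CLOSURE({ [A → αX.β] : [A → α.Xβ] ∈ I, X = 'n' })

Items with dot before 'n', with the dot advanced:
  [B → . n Y )] → [B → n . Y )]
Closure of the advanced items:
  [B → n . Y )] has the dot before Y: add [Y → . n A A], [Y → . ) id]

GOTO = { [B → n . Y )], [Y → . ) id], [Y → . n A A] }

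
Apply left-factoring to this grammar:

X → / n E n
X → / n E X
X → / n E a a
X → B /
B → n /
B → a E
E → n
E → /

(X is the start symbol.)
X → / n E X'
X' → n
X' → X
X' → a a
X → B /
B → n /
B → a E
E → n
E → /

Left-factoring transforms A → αβ₁ | αβ₂ into A → αA' and A' → β₁ | β₂
(α is the longest common prefix among the alternatives). Repeat until
no nonterminal has two alternatives with a common prefix.

Round 1: X has alternatives sharing prefix '/ n E'. Introduce X': X → / n E X'
  Add: X' → n
  Add: X' → X
  Add: X' → a a

No remaining common prefixes — done.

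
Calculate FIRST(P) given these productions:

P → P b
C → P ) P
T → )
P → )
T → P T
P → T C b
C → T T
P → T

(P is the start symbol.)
To compute FIRST(P), examine every production with P on the left-hand side, reading each right-hand side left to right until a non-nullable symbol is reached.

FIRST sets of the other non-terminals involved (by the same procedure, iterated to a fixed point):
  FIRST(T) = { ')' }

From P → P b:
  - P is the symbol being defined: contributes nothing new
    P is not nullable, so stop
From P → ):
  - ')' is a terminal: add ')' and stop
From P → T C b:
  - T is a non-terminal: add FIRST(T) \ {ε} = { ')' }
    T is not nullable, so stop
From P → T:
  - T is a non-terminal: add FIRST(T) \ {ε} = { ')' }
    T is not nullable, so stop

Collecting: FIRST(P) = { ')' }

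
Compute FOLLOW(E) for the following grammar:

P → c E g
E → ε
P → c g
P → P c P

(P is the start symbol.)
{ 'g' }

In P → c E g: E is followed by g, add FIRST(g) \ {ε} = { 'g' }

Taking the union: FOLLOW(E) = { 'g' }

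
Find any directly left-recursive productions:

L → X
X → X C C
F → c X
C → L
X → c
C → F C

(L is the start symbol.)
L → X: starts with X
X → X C C: LEFT RECURSIVE (starts with X)
F → c X: starts with c
C → L: starts with L
X → c: starts with c
C → F C: starts with F

The grammar has direct left recursion on: X.

Answer: Yes, X is left-recursive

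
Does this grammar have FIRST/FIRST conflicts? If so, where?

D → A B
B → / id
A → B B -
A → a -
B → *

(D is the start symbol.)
A FIRST/FIRST conflict occurs when two productions N → α and N → β for the same non-terminal have FIRST(α) ∩ FIRST(β) ≠ ∅ (with ε ∈ FIRST of a nullable right-hand side, so two nullable alternatives also conflict).

FIRST sets of the non-terminals at (or reachable through a nullable prefix from) the front of some alternative:
  FIRST(B) = { '*', '/' }

Productions for B:
  B → / id: FIRST = { '/' }
  B → *: FIRST = { '*' }
Productions for A:
  A → B B -: FIRST = { '*', '/' }
  A → a -: FIRST = { 'a' }
D has only one production, so no FIRST/FIRST conflict is possible there.

All alternatives of each non-terminal have pairwise disjoint FIRST sets.

Answer: No FIRST/FIRST conflicts.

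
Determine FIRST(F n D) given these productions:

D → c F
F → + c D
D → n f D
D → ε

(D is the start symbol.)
FIRST sets of the non-terminals involved (from the grammar, by fixed-point iteration):
  FIRST(F) = { '+' }

To compute FIRST(F n D), process the symbols left to right:
Symbol F is a non-terminal. Add FIRST(F) \ {ε} = { '+' }
F is not nullable (ε ∉ FIRST(F)), so stop here.
FIRST(F n D) = { '+' }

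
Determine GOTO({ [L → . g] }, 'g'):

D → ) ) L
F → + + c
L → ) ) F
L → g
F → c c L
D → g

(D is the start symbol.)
{ [L → g .] }

GOTO(I, 'g') = CLOSURE({ [A → αX.β] : [A → α.Xβ] ∈ I, X = 'g' })

Items with dot before 'g', with the dot advanced:
  [L → . g] → [L → g .]
Closure adds nothing (no advanced item has the dot before a non-terminal).

GOTO = { [L → g .] }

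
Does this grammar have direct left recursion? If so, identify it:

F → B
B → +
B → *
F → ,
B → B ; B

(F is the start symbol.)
Yes, B is left-recursive

Direct left recursion occurs when N → N α for some non-terminal N (the right-hand side begins with the left-hand side itself).

F → B: starts with B
B → +: starts with '+'
B → *: starts with '*'
F → ,: starts with ','
B → B ; B: LEFT RECURSIVE (starts with B)

The grammar has direct left recursion on: B.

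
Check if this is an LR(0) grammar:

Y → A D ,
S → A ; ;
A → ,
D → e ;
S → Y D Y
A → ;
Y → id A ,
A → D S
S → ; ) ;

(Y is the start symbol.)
No. Shift-reduce conflict between [A → ; .] and [S → ; . ) ;]

Augment with Y' → Y and build the canonical LR(0) collection (I0 = CLOSURE({[Y' → . Y]}), then GOTO on every symbol after a dot until no new states appear). It has 23 states:
  I0: { [A → . ,], [A → . ;], [A → . D S], [D → . e ;], [Y → . A D ,], [Y → . id A ,], [Y' → . Y] }  — shift
  I1: { [A → , .] }  — reduce
  I2: { [A → ; .] }  — reduce
  I3: { [D → . e ;], [Y → A . D ,] }  — shift
  I4: { [A → . ,], [A → . ;], [A → . D S], [A → D . S], [D → . e ;], [S → . ; ) ;], [S → . A ; ;], [S → . Y D Y], [Y → . A D ,], [Y → . id A ,] }  — shift
  I5: { [Y' → Y .] }  — accept
  I6: { [D → e . ;] }  — shift
  I7: { [A → . ,], [A → . ;], [A → . D S], [D → . e ;], [Y → id . A ,] }  — shift
  I8: { [Y → id A . ,] }  — shift
  I9: { [Y → id A , .] }  — reduce
  I10: { [D → e ; .] }  — reduce
  I11: { [A → ; .], [S → ; . ) ;] }  — shift, reduce
  I12: { [D → . e ;], [S → A . ; ;], [Y → A . D ,] }  — shift
  I13: { [A → D S .] }  — reduce
  I14: { [D → . e ;], [S → Y . D Y] }  — shift
  I15: { [A → . ,], [A → . ;], [A → . D S], [D → . e ;], [S → Y D . Y], [Y → . A D ,], [Y → . id A ,] }  — shift
  I16: { [S → Y D Y .] }  — reduce
  I17: { [S → A ; . ;] }  — shift
  I18: { [Y → A D . ,] }  — shift
  I19: { [Y → A D , .] }  — reduce
  I20: { [S → A ; ; .] }  — reduce
  I21: { [S → ; ) . ;] }  — shift
  I22: { [S → ; ) ; .] }  — reduce

Conflict in state I11:
  Shift-reduce conflict between [A → ; .] and [S → ; . ) ;]
So the grammar is NOT LR(0).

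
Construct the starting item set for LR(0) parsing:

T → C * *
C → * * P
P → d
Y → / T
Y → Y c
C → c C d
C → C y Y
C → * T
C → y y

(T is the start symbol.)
First, augment the grammar with T' → T
I₀ = CLOSURE({ [T' → . T] }):
  [T' → . T] has the dot before T: add [T → . C * *]
  [T → . C * *] has the dot before C: add [C → . * * P], [C → . c C d], [C → . C y Y], [C → . * T], [C → . y y]
No further items can be added.

I₀ = { [C → . * * P], [C → . * T], [C → . C y Y], [C → . c C d], [C → . y y], [T → . C * *], [T' → . T] }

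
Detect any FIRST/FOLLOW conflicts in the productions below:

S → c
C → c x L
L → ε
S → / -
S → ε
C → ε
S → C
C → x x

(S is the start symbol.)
Nullable non-terminals: C, L, S.
FIRST sets used below: FIRST(C) = { 'c', 'x', ε }

C: nullable alternative(s) C → ε; FOLLOW(C) = { $ }
  C → c x L: FIRST \ {ε} = { 'c' } — disjoint from FOLLOW(C)
  C → ε: FIRST \ {ε} = { } — this is the only nullable alternative, skip
  C → x x: FIRST \ {ε} = { 'x' } — disjoint from FOLLOW(C)
L has a nullable alternative but only one production, so nothing to check.

S: nullable alternative(s) S → ε, S → C; FOLLOW(S) = { $ }
  S → c: FIRST \ {ε} = { 'c' } — disjoint from FOLLOW(S)
  S → / -: FIRST \ {ε} = { '/' } — disjoint from FOLLOW(S)
  S → ε: FIRST \ {ε} = { } — disjoint from FOLLOW(S)
  S → C: FIRST \ {ε} = { 'c', 'x' } — disjoint from FOLLOW(S)

No FIRST/FOLLOW conflicts found.

Answer: No FIRST/FOLLOW conflicts.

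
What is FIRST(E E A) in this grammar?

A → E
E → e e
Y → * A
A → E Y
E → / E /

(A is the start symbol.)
{ '/', 'e' }

FIRST sets of the non-terminals involved (from the grammar, by fixed-point iteration):
  FIRST(E) = { '/', 'e' }

To compute FIRST(E E A), process the symbols left to right:
Symbol E is a non-terminal. Add FIRST(E) \ {ε} = { '/', 'e' }
E is not nullable (ε ∉ FIRST(E)), so stop here.
FIRST(E E A) = { '/', 'e' }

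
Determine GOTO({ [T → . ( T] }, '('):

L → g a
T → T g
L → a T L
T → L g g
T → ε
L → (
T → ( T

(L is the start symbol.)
GOTO(I, '(') = CLOSURE({ [A → αX.β] : [A → α.Xβ] ∈ I, X = '(' })

Items with dot before '(', with the dot advanced:
  [T → . ( T] → [T → ( . T]
Closure of the advanced items:
  [T → ( . T] has the dot before T: add [T → . T g], [T → . L g g], [T → .], [T → . ( T]
  [T → . L g g] has the dot before L: add [L → . g a], [L → . a T L], [L → . (]

GOTO = { [L → . (], [L → . a T L], [L → . g a], [T → ( . T], [T → . ( T], [T → . L g g], [T → . T g], [T → .] }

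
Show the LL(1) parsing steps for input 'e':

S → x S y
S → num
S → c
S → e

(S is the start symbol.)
LL(1) parsing maintains a stack (initially the start symbol over $) and the input. At each step: if the stack top is a terminal, match it against the current input token; if it is a non-terminal N, replace it with the RHS of M[N, lookahead] (the unique production whose predict set contains the lookahead).

Stack is shown with the top on the left.

Stack  Input  Action
--------------------
S $    e $    output S → e
e $    e $    match 'e'
$      $      accept

The string is accepted.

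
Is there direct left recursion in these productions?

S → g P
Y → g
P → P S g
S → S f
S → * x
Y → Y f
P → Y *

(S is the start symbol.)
Yes, P, S, Y are left-recursive

S → g P: starts with g
Y → g: starts with g
P → P S g: LEFT RECURSIVE (starts with P)
S → S f: LEFT RECURSIVE (starts with S)
S → * x: starts with '*'
Y → Y f: LEFT RECURSIVE (starts with Y)
P → Y *: starts with Y

The grammar has direct left recursion on: P, S, Y.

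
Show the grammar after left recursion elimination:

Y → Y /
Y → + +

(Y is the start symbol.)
Y → + + Y'
Y' → / Y'
Y' → ε

Y is directly left-recursive. The standard transformation for
  A → A α₁ | ... | A α_m | β₁ | ... | β_n
is
  A  → β₁ A' | ... | β_n A'
  A' → α₁ A' | ... | α_m A' | ε

Y → + + becomes Y → + + Y'
Y → Y / becomes Y' → / Y'
Add Y' → ε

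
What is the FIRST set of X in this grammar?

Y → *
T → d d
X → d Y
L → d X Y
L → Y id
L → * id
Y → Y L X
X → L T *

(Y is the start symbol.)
FIRST sets of the other non-terminals involved (by the same procedure, iterated to a fixed point):
  FIRST(L) = { '*', 'd' }

From X → d Y:
  - d is a terminal: add 'd' and stop
From X → L T *:
  - L is a non-terminal: add FIRST(L) \ {ε} = { '*', 'd' }
    L is not nullable, so stop

Collecting: FIRST(X) = { '*', 'd' }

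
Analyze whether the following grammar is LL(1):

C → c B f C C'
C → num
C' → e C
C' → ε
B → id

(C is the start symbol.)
A grammar is LL(1) if for each non-terminal N with multiple productions, the predict sets of those productions are pairwise disjoint, where PREDICT(N → α) = (FIRST(α) \ {ε}) ∪ (FOLLOW(N) if α ⇒* ε).

Relevant sets:
  FOLLOW(C') = { $, 'e' }

For C:
  PREDICT(C → c B f C C') = { 'c' }
  PREDICT(C → num) = { 'num' }
For C':
  PREDICT(C' → e C) = { 'e' }
  PREDICT(C' → ε) = { $, 'e' }
B has a single production, so nothing to check there.

Conflict found: Predict set conflict for C': { 'e' }
The grammar is NOT LL(1).

Answer: No. Predict set conflict for C': { 'e' }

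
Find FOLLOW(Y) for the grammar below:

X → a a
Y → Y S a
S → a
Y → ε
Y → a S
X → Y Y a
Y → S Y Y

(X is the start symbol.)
In Y → Y S a: Y is followed by S a, add FIRST(S a) \ {ε} = { 'a' }
In X → Y Y a: Y is followed by Y a, add FIRST(Y a) \ {ε} = { 'a' }
In X → Y Y a: Y is followed by a, add FIRST(a) \ {ε} = { 'a' }
In Y → S Y Y: Y is followed by Y, add FIRST(Y) \ {ε} = { 'a' }
  Y is nullable, so FOLLOW(Y) is also included — that is the set being defined, nothing new
In Y → S Y Y: Y is at the end; this adds FOLLOW(Y) to itself — nothing new

Taking the union: FOLLOW(Y) = { 'a' }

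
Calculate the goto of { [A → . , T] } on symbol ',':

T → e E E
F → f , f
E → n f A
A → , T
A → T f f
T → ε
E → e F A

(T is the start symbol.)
GOTO(I, ',') = CLOSURE({ [A → αX.β] : [A → α.Xβ] ∈ I, X = ',' })

Items with dot before ',', with the dot advanced:
  [A → . , T] → [A → , . T]
Closure of the advanced items:
  [A → , . T] has the dot before T: add [T → . e E E], [T → .]

GOTO = { [A → , . T], [T → . e E E], [T → .] }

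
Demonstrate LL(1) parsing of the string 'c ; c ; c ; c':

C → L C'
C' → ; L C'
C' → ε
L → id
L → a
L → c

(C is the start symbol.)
LL(1) parsing maintains a stack (initially the start symbol over $) and the input. At each step: if the stack top is a terminal, match it against the current input token; if it is a non-terminal N, replace it with the RHS of M[N, lookahead] (the unique production whose predict set contains the lookahead).

Stack is shown with the top on the left.

Stack     Input            Action
---------------------------------
C $       c ; c ; c ; c $  output C → L C'
L C' $    c ; c ; c ; c $  output L → c
c C' $    c ; c ; c ; c $  match 'c'
C' $      ; c ; c ; c $    output C' → ; L C'
; L C' $  ; c ; c ; c $    match ';'
L C' $    c ; c ; c $      output L → c
c C' $    c ; c ; c $      match 'c'
C' $      ; c ; c $        output C' → ; L C'
; L C' $  ; c ; c $        match ';'
L C' $    c ; c $          output L → c
c C' $    c ; c $          match 'c'
C' $      ; c $            output C' → ; L C'
; L C' $  ; c $            match ';'
L C' $    c $              output L → c
c C' $    c $              match 'c'
C' $      $                output C' → ε
$         $                accept

The string is accepted.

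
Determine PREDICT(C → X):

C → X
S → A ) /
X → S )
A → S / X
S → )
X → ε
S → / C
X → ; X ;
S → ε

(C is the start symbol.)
{ $, ')', '/', ';' }

PREDICT(C → X) = (FIRST(RHS) \ {ε}) ∪ (FOLLOW(C) if ε ∈ FIRST(RHS), i.e. RHS ⇒* ε)
FIRST(X) = { ')', '/', ';', ε }
FIRST(X) = { ')', '/', ';', ε }
ε ∈ FIRST(X) (the right-hand side is nullable), so add FOLLOW(C) = { $, ')', '/' }
PREDICT(C → X) = { $, ')', '/', ';' }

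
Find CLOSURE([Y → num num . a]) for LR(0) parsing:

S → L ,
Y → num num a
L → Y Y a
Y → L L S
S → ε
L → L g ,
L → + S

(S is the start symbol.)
To compute CLOSURE, for each item [A → α.Bβ] where B is a non-terminal, add [B → .γ] for all productions B → γ; repeat for the newly added items until nothing changes.

Start with: [Y → num num . a]
The dot precedes the terminal a, so nothing is added.

CLOSURE = { [Y → num num . a] }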